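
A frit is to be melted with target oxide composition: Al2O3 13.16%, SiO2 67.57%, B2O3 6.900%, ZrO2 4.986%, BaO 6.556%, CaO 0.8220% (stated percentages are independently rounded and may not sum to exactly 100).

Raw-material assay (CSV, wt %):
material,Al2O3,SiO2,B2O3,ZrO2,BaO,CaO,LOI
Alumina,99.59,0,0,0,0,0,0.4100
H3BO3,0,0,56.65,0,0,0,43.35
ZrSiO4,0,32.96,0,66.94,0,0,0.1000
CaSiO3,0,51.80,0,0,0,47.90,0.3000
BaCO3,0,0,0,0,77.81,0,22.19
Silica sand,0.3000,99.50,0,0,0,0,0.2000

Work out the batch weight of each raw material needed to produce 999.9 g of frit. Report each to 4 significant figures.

Values along the way appear, rounded to 4 significant figures, as written. Every computation carries full precision at each step. A single rounding completes every reported value — derived quantities are re-derived at exact precision (yield, net glass mass, the six compositions, the totals, ignition loss) using the weight values for 999.9 g of glass as given in the question or the answer.
Target masses of each oxide per 999.9 g frit:
  Al2O3: 13.16% × 999.9 = 131.6 g
  SiO2: 67.57% × 999.9 = 675.6 g
  B2O3: 6.900% × 999.9 = 68.99 g
  ZrO2: 4.986% × 999.9 = 49.86 g
  BaO: 6.556% × 999.9 = 65.55 g
  CaO: 0.8220% × 999.9 = 8.219 g
Sums-versus-targets review working from each reported weight, per the basis as stated (sum by sum, the targets are met given rounding of the digits):
  Al2O3: 130.2·0.9959 + 645.4·0.003000 = 131.6 g (target 131.6 g)
  SiO2: 74.48·0.3296 + 17.16·0.5180 + 645.4·0.9950 = 675.6 g (target 675.6 g)
  B2O3: 121.8·0.5665 = 69.00 g (target 68.99 g)
  ZrO2: 74.48·0.6694 = 49.86 g (target 49.86 g)
  BaO: 84.25·0.7781 = 65.55 g (target 65.55 g)
  CaO: 17.16·0.4790 = 8.220 g (target 8.219 g)
Auditing the glass mass value: total batch − LOI = 999.8 g (summing oxide targets gives 999.8 g; basis as stated: 999.9 g — deltas are rounding alone).
Whole-batch sum: Σ batch = 1073 g; loss to ignition Σ batch·LOI = 73.45 g; the yield ratio, glass ÷ batch: 93.16%.

Batch per 999.9 g frit:
  Alumina: 130.2 g
  H3BO3: 121.8 g
  ZrSiO4: 74.48 g
  CaSiO3: 17.16 g
  BaCO3: 84.25 g
  Silica sand: 645.4 g
Total batch = 1073 g; LOI loss = 73.45 g; yield = 93.16%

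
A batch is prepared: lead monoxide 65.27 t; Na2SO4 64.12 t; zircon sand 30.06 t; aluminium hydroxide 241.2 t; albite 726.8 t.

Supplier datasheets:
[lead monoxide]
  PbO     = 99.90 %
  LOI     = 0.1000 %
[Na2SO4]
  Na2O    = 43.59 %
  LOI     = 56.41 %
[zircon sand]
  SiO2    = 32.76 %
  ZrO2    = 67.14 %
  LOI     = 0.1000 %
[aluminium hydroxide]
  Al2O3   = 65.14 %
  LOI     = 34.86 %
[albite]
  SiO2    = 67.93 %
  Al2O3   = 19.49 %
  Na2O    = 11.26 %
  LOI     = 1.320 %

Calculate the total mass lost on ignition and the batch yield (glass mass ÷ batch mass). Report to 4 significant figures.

LOI loss = 129.9 t; glass = 997.5 t; yield = 88.47%

The intermediate values appear rounded to 4 significant digits alongside each step; the working math holds exact precision at all times. Each reported result takes exactly one rounding; derived quantities are recomputed at full precision (the totals, five oxide percentages, yield, ignition loss, net glass mass) starting from the weights for 997.5 t of glass, as written in problem or answer.
Loss on ignition, line by line:
  lead monoxide: 65.27 × 0.001000 = 0.06527 t
  Na2SO4: 64.12 × 0.5641 = 36.17 t
  zircon sand: 30.06 × 0.001000 = 0.03006 t
  aluminium hydroxide: 241.2 × 0.3486 = 84.08 t
  albite: 726.8 × 0.01320 = 9.594 t
Total LOI = 129.9 t
Glass = batch − LOI = 1127 − 129.9 = 997.5 t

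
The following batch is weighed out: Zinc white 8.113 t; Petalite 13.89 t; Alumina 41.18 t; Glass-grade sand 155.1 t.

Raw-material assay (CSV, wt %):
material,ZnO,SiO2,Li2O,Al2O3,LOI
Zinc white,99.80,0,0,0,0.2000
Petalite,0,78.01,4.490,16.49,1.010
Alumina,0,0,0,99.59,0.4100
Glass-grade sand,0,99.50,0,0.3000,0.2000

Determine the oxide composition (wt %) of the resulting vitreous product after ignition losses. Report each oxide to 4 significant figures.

Working values are displayed with 4-significant-figure rounding in the printout — the whole derivation maintains exact precision all the way through; every reported value takes exactly one rounding; all derived quantities, including ignition loss, four oxide percentages, the yield, totals, glass mass, are computed from the weighed amounts for 217.6 t of glass at exact precision, as quoted within the problem or the answer.
Oxide-by-oxide delivered mass:
  ZnO: 8.113·0.9980 = 8.097 t
  SiO2: 13.89·0.7801 + 155.1·0.9950 = 165.2 t
  Li2O: 13.89·0.04490 = 0.6237 t
  Al2O3: 13.89·0.1649 + 41.18·0.9959 + 155.1·0.003000 = 43.77 t
LOI: 8.113·0.002000 + 13.89·0.01010 + 41.18·0.004100 + 155.1·0.002000 = 0.6356 t
Resulting glass, batch − LOI: 218.3 − 0.6356 = 217.6 t (equal to the oxide-mass sum)
each wt % is 100 × oxide ÷ glass

Glass mass = 217.6 t (batch 218.3 − LOI 0.6356).
Composition: ZnO 3.720%, SiO2 75.88%, Li2O 0.2865%, Al2O3 20.11%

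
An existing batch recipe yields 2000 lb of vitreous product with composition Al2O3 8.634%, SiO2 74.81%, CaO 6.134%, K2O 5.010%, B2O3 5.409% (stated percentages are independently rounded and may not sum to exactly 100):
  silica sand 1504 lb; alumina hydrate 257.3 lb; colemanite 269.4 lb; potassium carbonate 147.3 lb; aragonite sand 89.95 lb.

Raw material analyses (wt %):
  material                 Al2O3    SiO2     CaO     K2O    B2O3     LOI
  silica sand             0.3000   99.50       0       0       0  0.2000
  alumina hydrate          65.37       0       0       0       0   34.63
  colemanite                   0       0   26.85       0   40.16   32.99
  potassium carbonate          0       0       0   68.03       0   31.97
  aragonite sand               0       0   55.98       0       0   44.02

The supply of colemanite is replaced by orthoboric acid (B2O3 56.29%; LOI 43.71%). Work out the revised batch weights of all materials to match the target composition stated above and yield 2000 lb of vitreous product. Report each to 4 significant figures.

Every computation keeps full precision end to end. Working values appear, rounded to 4 significant digits, at each printed step; exactly one rounding goes into every reported value — all derived quantities are rebuilt in exact precision (ignition loss, five oxide percentages, yield, net glass mass, the totals) using the weight values per 2000 lb of glass, exactly as printed in the question or the answer.
Target oxide masses per 2000 lb vitreous product:
  Al2O3: 8.634% × 2000 = 172.7 lb
  SiO2: 74.81% × 2000 = 1496 lb
  CaO: 6.134% × 2000 = 122.7 lb
  K2O: 5.010% × 2000 = 100.2 lb
  B2O3: 5.409% × 2000 = 108.2 lb
A balance pass over the oxides, applying the batch weights above, for the quoted basis mass (summed amounts equal target values once rounding is allowed for):
  Al2O3: 1504·0.003000 + 257.3·0.6537 = 172.7 lb (target 172.7 lb)
  SiO2: 1504·0.9950 = 1496 lb (target 1496 lb)
  CaO: 219.1·0.5598 = 122.7 lb (target 122.7 lb)
  K2O: 147.3·0.6803 = 100.2 lb (target 100.2 lb)
  B2O3: 192.2·0.5629 = 108.2 lb (target 108.2 lb)
Glass-mass bookkeeping: total charge less LOI = 2000 lb (the Σ of target masses is 2000 lb; the stated basis being 2000 lb — rounding explains the deltas).
Whole-batch sum: Σ batch = 2320 lb; LOI removed, Σ of batch·LOI: 319.7 lb; the yield ratio, glass ÷ batch: 86.22%.

Revised batch per 2000 lb vitreous product:
  silica sand: 1504 lb
  alumina hydrate: 257.3 lb
  orthoboric acid: 192.2 lb
  potassium carbonate: 147.3 lb
  aragonite sand: 219.1 lb
Total batch = 2320 lb; LOI loss = 319.7 lb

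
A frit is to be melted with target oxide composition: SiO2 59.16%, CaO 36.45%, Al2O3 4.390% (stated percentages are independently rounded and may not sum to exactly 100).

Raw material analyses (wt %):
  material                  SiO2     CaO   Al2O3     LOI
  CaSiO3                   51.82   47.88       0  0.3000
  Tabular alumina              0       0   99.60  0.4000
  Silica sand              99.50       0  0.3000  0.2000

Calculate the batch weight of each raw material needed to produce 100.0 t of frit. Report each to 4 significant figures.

Batch per 100.0 t frit:
  CaSiO3: 76.13 t
  Tabular alumina: 4.348 t
  Silica sand: 19.81 t
Total batch = 100.3 t; LOI loss = 0.2854 t; yield = 99.72%

The whole derivation holds full float precision from first step to last; intermediates appear, with 4-significant-digit rounding, as written; every reported number sees exactly one rounding; the derived quantities are recomputed starting from the weights on 100.0 t of glass in full precision (three oxide percentages, the totals, net glass mass, yield, ignition loss) precisely as stated by either problem or answer.
The oxide mass targets at 100.0 t frit:
  SiO2: 59.16% × 100.0 = 59.16 t
  CaO: 36.45% × 100.0 = 36.45 t
  Al2O3: 4.390% × 100.0 = 4.390 t
A balance pass over the oxides, on the weights just shown, under the basis named above (each sum matches its target mass given rounding of the digits):
  SiO2: 76.13·0.5182 + 19.81·0.9950 = 59.16 t (target 59.16 t)
  CaO: 76.13·0.4788 = 36.45 t (target 36.45 t)
  Al2O3: 4.348·0.9960 + 19.81·0.003000 = 4.390 t (target 4.390 t)
Glass-mass sanity pass: the batch minus its LOI: 100.0 t (the targets, summed, come to 100.0 t; against the stated basis, 100.0 t — rounding explains the deltas).
Total batch = Σ batch = 100.3 t; the LOI term Σ batch·LOI equals 0.2854 t; the yield ratio, glass ÷ batch: 99.72%.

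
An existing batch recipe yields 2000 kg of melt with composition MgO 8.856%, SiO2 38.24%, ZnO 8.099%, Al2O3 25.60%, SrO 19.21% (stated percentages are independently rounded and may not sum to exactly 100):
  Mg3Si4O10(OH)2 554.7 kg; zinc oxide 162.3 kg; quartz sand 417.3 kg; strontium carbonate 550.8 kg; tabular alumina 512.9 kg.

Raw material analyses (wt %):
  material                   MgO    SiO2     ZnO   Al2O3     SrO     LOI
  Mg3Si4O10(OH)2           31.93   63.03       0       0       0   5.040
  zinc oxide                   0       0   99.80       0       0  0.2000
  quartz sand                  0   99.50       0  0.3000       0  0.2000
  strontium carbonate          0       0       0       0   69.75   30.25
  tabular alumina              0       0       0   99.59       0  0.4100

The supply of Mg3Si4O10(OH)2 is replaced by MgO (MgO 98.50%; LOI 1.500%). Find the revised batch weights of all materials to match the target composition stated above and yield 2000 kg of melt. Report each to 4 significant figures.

Mid-chain values are printed, rounded to 4 significant digits, within the worked lines — each numeric step runs at full float precision at every stage — every reported result carries a single rounding. The derived quantities (glass mass, the totals, the yield, LOI, five oxide percentages) are re-derived in exact precision from the batch weights for 2000 kg of glass, as given in the question or the answer.
Oxide-by-oxide targets in 2000 kg melt:
  MgO: 8.856% × 2000 = 177.1 kg
  SiO2: 38.24% × 2000 = 764.8 kg
  ZnO: 8.099% × 2000 = 162.0 kg
  Al2O3: 25.60% × 2000 = 512.0 kg
  SrO: 19.21% × 2000 = 384.2 kg
Sums-versus-targets review from the weights as reported, under the basis named above (every target is met by its sum once rounding is allowed for):
  MgO: 179.8·0.9850 = 177.1 kg (target 177.1 kg)
  SiO2: 768.6·0.9950 = 764.8 kg (target 764.8 kg)
  ZnO: 162.3·0.9980 = 162.0 kg (target 162.0 kg)
  Al2O3: 768.6·0.003000 + 511.8·0.9959 = 512.0 kg (target 512.0 kg)
  SrO: 550.8·0.6975 = 384.2 kg (target 384.2 kg)
Auditing the glass mass value: total batch − LOI = 2000 kg (targets for the oxides total 2000 kg; versus the stated basis of 2000 kg — rounding explains the deltas).
Summing the batch: Σ batch = 2173 kg; loss to ignition Σ batch·LOI = 173.3 kg; glass ÷ batch gives a yield of 92.03%.

Revised batch per 2000 kg melt:
  MgO: 179.8 kg
  zinc oxide: 162.3 kg
  quartz sand: 768.6 kg
  strontium carbonate: 550.8 kg
  tabular alumina: 511.8 kg
Total batch = 2173 kg; LOI loss = 173.3 kg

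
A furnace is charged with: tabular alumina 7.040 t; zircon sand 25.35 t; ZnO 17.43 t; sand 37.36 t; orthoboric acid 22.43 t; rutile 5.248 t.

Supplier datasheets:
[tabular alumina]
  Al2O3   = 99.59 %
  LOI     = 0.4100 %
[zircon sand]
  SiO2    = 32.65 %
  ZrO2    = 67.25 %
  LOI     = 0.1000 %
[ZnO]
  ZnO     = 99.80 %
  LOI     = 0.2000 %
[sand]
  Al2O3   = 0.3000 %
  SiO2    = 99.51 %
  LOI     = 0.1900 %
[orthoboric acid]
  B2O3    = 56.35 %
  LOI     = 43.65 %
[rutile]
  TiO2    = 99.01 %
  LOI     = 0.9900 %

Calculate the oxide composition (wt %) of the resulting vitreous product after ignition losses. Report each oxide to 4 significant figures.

Exact precision is kept at each step; intermediates are printed, rounded to 4 significant digits, at each printed step — each reported figure is rounded once only; all derived quantities (totals, ignition loss, the six compositions, glass mass, yield) are carried at full float precision starting from the weights for 104.9 t of glass as given in either problem or answer.
Per-oxide mass from batch:
  Al2O3: 7.040·0.9959 + 37.36·0.003000 = 7.123 t
  TiO2: 5.248·0.9901 = 5.196 t
  ZnO: 17.43·0.9980 = 17.40 t
  SiO2: 25.35·0.3265 + 37.36·0.9951 = 45.45 t
  ZrO2: 25.35·0.6725 = 17.05 t
  B2O3: 22.43·0.5635 = 12.64 t
LOI: 7.040·0.004100 + 25.35·0.001000 + 17.43·0.002000 + 37.36·0.001900 + 22.43·0.4365 + 5.248·0.009900 = 10.00 t
Glass = total batch minus LOI = 114.9 − 10.00 = 104.9 t (the oxide masses sum to this)
each oxide over glass, ×100, is wt %

Glass mass = 104.9 t (batch 114.9 − LOI 10.00).
Composition: Al2O3 6.793%, TiO2 4.955%, ZnO 16.59%, SiO2 43.35%, ZrO2 16.26%, B2O3 12.05%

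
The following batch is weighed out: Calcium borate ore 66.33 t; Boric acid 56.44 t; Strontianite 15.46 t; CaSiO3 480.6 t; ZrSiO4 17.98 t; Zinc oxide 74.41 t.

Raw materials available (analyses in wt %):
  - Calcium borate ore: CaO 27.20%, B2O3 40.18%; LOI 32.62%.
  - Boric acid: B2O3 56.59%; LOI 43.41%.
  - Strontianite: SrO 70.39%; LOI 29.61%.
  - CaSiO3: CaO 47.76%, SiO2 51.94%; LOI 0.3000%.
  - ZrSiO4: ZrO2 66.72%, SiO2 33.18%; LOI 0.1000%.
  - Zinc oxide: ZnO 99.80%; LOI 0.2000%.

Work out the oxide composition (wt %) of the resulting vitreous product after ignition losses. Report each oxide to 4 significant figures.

Glass mass = 658.9 t (batch 711.2 − LOI 52.32).
Composition: ZrO2 1.821%, CaO 37.57%, SiO2 38.79%, B2O3 8.892%, ZnO 11.27%, SrO 1.652%

Full precision is kept at each step; values along the way are displayed rounded to 4 significant figures at each printed step; each reported figure carries a single rounding — all derived quantities (the six compositions, LOI, totals, glass mass, yield) are recomputed from the weighed amounts on 658.9 t of glass at full precision, exactly as shown in question or answer.
Oxide masses out of the charge:
  ZrO2: 17.98·0.6672 = 12.00 t
  CaO: 66.33·0.2720 + 480.6·0.4776 = 247.6 t
  SiO2: 480.6·0.5194 + 17.98·0.3318 = 255.6 t
  B2O3: 66.33·0.4018 + 56.44·0.5659 = 58.59 t
  ZnO: 74.41·0.9980 = 74.26 t
  SrO: 15.46·0.7039 = 10.88 t
LOI: 66.33·0.3262 + 56.44·0.4341 + 15.46·0.2961 + 480.6·0.003000 + 17.98·0.001000 + 74.41·0.002000 = 52.32 t
Glass = total batch minus LOI = 711.2 − 52.32 = 658.9 t (= Σ oxide masses)
percent by weight: oxide/glass ×100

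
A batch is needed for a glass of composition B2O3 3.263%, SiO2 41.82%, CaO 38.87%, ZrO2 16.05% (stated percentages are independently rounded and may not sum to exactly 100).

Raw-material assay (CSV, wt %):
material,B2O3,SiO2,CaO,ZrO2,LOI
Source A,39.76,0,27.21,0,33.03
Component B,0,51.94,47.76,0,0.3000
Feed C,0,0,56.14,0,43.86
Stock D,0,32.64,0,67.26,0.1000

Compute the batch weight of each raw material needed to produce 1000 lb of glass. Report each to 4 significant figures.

Batch per 1000 lb glass:
  Source A: 82.07 lb
  Component B: 655.2 lb
  Feed C: 95.20 lb
  Stock D: 238.6 lb
Total batch = 1071 lb; LOI loss = 71.07 lb; yield = 93.36%

Rounding to 4 significant figures extends to every intermediate as printed. Every computation maintains exact precision at all times — every reported value includes exactly one rounding. All derived quantities are recomputed from the weighed amounts for 1000 lb of glass at exact precision (the totals, ignition loss, the four compositions, yield, net glass mass) as set out in the problem or the answer.
Per-oxide target masses for 1000 lb glass:
  B2O3: 3.263% × 1000 = 32.63 lb
  SiO2: 41.82% × 1000 = 418.2 lb
  CaO: 38.87% × 1000 = 388.7 lb
  ZrO2: 16.05% × 1000 = 160.5 lb
Checking each oxide sum given the weights on record, per the basis as stated (each sum matches its target mass once rounding is allowed for):
  B2O3: 82.07·0.3976 = 32.63 lb (target 32.63 lb)
  SiO2: 655.2·0.5194 + 238.6·0.3264 = 418.2 lb (target 418.2 lb)
  CaO: 82.07·0.2721 + 655.2·0.4776 + 95.20·0.5614 = 388.7 lb (target 388.7 lb)
  ZrO2: 238.6·0.6726 = 160.5 lb (target 160.5 lb)
Auditing the glass mass value: whole batch net of LOI = 1000 lb (oxide target masses add up to 1000 lb; the stated basis being 1000 lb — differing by rounding only).
Summing the batch: Σ batch = 1071 lb; LOI loss = Σ batch·LOI = 71.07 lb; as yield: glass ÷ batch → 93.36%.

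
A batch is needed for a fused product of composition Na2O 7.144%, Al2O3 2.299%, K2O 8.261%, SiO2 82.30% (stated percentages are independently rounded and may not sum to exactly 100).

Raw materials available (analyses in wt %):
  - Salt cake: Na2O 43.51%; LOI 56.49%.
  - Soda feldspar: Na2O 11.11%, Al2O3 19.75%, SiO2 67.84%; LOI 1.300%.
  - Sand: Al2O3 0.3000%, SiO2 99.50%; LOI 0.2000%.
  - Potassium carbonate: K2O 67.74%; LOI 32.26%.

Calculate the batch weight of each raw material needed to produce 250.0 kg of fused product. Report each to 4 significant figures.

Rounding to four significant figures extends to every intermediate as printed; full precision is carried through the solve — every reported result undergoes a single rounding — derived quantities, including yield, the totals, net glass mass, four oxide percentages, ignition loss, are recomputed using the weight values per 250.0 kg of glass at exact precision as quoted within question or answer.
Target masses of each oxide per 250.0 kg fused product:
  Na2O: 7.144% × 250.0 = 17.86 kg
  Al2O3: 2.299% × 250.0 = 5.748 kg
  K2O: 8.261% × 250.0 = 20.65 kg
  SiO2: 82.30% × 250.0 = 205.8 kg
Mass-balance tally per oxide applying the batch weights above, per the basis as stated (target by target, the sums agree exact up to rounding of places):
  Na2O: 34.35·0.4351 + 26.23·0.1111 = 17.86 kg (target 17.86 kg)
  Al2O3: 26.23·0.1975 + 188.9·0.003000 = 5.747 kg (target 5.748 kg)
  K2O: 30.49·0.6774 = 20.65 kg (target 20.65 kg)
  SiO2: 26.23·0.6784 + 188.9·0.9950 = 205.7 kg (target 205.8 kg)
Glass mass check: batch total minus LOI = 250.0 kg (oxide target masses add up to 250.0 kg; the stated basis being 250.0 kg — deltas are rounding alone).
Adding the batch up: Σ batch = 280.0 kg; LOI removed, Σ of batch·LOI: 29.96 kg; yield = glass ÷ total batch = 89.30%.

Batch per 250.0 kg fused product:
  Salt cake: 34.35 kg
  Soda feldspar: 26.23 kg
  Sand: 188.9 kg
  Potassium carbonate: 30.49 kg
Total batch = 280.0 kg; LOI loss = 29.96 kg; yield = 89.30%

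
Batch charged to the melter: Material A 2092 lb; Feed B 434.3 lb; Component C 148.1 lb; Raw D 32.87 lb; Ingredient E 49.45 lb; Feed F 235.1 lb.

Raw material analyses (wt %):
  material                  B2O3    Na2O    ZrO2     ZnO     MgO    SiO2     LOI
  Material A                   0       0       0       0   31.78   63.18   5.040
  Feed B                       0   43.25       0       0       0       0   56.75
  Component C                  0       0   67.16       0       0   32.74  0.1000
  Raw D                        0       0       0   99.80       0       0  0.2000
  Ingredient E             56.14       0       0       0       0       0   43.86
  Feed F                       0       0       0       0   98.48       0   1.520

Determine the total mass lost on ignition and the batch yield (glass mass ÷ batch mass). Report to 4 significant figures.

Values along the way are printed rounded off to 4 significant digits as written — all arithmetic maintains exact precision from first step to last — a single rounding yields each reported number; all derived quantities, which include yield, glass mass, the totals, the six compositions, LOI, are computed at full float precision, exactly as printed in either problem or answer, using the weight values on 2614 lb of glass.
Loss on ignition, line by line:
  Material A: 2092 × 0.05040 = 105.4 lb
  Feed B: 434.3 × 0.5675 = 246.5 lb
  Component C: 148.1 × 0.001000 = 0.1481 lb
  Raw D: 32.87 × 0.002000 = 0.06574 lb
  Ingredient E: 49.45 × 0.4386 = 21.69 lb
  Feed F: 235.1 × 0.01520 = 3.574 lb
Total LOI = 377.4 lb
Glass = batch − LOI = 2992 − 377.4 = 2614 lb

LOI loss = 377.4 lb; glass = 2614 lb; yield = 87.39%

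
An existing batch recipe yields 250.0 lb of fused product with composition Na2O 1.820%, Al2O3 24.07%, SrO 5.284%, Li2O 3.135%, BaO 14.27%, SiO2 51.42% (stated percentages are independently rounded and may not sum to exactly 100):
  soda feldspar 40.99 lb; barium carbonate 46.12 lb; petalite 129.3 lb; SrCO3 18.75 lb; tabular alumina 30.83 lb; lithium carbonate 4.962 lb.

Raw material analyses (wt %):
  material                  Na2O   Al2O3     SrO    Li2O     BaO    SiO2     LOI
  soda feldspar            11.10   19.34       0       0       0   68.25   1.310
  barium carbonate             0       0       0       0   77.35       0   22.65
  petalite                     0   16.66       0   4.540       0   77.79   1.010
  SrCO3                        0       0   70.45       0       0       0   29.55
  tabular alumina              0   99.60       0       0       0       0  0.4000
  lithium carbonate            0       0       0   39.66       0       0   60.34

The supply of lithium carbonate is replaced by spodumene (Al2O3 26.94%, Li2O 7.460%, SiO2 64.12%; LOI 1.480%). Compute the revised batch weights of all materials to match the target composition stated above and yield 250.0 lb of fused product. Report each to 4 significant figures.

The whole derivation runs at full float precision at each step. Working values are displayed, with 4-significant-digit rounding, alongside each step. Each reported value carries a single rounding. All derived quantities (ignition loss, totals, the yield, six oxide percentages, glass mass) are computed using the weight values per 250.0 lb of glass at full float precision as set out in the problem or the answer.
Target masses of each oxide per 250.0 lb fused product:
  Na2O: 1.820% × 250.0 = 4.550 lb
  Al2O3: 24.07% × 250.0 = 60.18 lb
  SrO: 5.284% × 250.0 = 13.21 lb
  Li2O: 3.135% × 250.0 = 7.838 lb
  BaO: 14.27% × 250.0 = 35.67 lb
  SiO2: 51.42% × 250.0 = 128.6 lb
Sums-versus-targets review per the reported batch figures, against the basis in use (every target is met by its sum exact up to rounding of places):
  Na2O: 40.99·0.1110 = 4.550 lb (target 4.550 lb)
  Al2O3: 40.99·0.1934 + 85.66·0.1666 + 23.81·0.9960 + 52.93·0.2694 = 60.17 lb (target 60.18 lb)
  SrO: 18.75·0.7045 = 13.21 lb (target 13.21 lb)
  Li2O: 85.66·0.04540 + 52.93·0.07460 = 7.838 lb (target 7.838 lb)
  BaO: 46.12·0.7735 = 35.67 lb (target 35.67 lb)
  SiO2: 40.99·0.6825 + 85.66·0.7779 + 52.93·0.6412 = 128.5 lb (target 128.6 lb)
Auditing the glass mass value: total charge less LOI = 250.0 lb (the targets, summed, come to 250.0 lb; stated basis 250.0 lb — rounding explains the deltas).
Whole-batch sum: Σ batch = 268.3 lb; ignition loss, Σ(batch × LOI) = 18.27 lb; yield = glass ÷ total batch = 93.19%.

Revised batch per 250.0 lb fused product:
  soda feldspar: 40.99 lb
  barium carbonate: 46.12 lb
  petalite: 85.66 lb
  SrCO3: 18.75 lb
  tabular alumina: 23.81 lb
  spodumene: 52.93 lb
Total batch = 268.3 lb; LOI loss = 18.27 lb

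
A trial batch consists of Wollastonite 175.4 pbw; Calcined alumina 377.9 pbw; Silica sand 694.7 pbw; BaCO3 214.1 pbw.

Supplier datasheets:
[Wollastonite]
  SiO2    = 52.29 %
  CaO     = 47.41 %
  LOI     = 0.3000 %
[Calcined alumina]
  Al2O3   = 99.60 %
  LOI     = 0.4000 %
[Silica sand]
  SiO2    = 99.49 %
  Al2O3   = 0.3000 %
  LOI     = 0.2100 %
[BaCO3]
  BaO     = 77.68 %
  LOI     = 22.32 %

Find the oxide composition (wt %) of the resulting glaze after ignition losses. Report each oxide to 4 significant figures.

Glass mass = 1411 pbw (batch 1462 − LOI 51.28).
Composition: BaO 11.79%, SiO2 55.49%, CaO 5.894%, Al2O3 26.83%

Each numeric step keeps full float precision through every step — mid-chain values are shown (rounded to 4 significant figures) as written. Exactly one rounding goes into each reported figure — derived quantities are re-derived at full precision (the four compositions, the yield, glass mass, ignition loss, the totals) from the batch weights at 1411 pbw of glass, as given in problem or answer.
Delivered oxide masses:
  BaO: 214.1·0.7768 = 166.3 pbw
  SiO2: 175.4·0.5229 + 694.7·0.9949 = 782.9 pbw
  CaO: 175.4·0.4741 = 83.16 pbw
  Al2O3: 377.9·0.9960 + 694.7·0.003000 = 378.5 pbw
LOI: 175.4·0.003000 + 377.9·0.004000 + 694.7·0.002100 + 214.1·0.2232 = 51.28 pbw
The glass mass, total less LOI, = 1462 − 51.28 = 1411 pbw (= the summed oxide contributions)
percent by weight: oxide/glass ×100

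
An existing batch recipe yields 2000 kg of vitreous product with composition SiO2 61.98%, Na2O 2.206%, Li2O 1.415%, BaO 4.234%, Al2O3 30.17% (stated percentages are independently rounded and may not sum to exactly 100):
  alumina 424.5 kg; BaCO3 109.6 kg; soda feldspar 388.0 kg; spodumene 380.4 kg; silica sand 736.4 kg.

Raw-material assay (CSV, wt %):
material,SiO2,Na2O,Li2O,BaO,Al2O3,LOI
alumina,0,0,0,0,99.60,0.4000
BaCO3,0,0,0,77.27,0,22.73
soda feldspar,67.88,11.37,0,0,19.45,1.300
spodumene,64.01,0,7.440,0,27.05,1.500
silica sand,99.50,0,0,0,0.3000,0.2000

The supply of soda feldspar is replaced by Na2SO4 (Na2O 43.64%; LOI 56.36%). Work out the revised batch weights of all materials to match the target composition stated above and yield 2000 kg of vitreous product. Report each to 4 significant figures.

Revised batch per 2000 kg vitreous product:
  alumina: 499.5 kg
  BaCO3: 109.6 kg
  Na2SO4: 101.1 kg
  spodumene: 380.4 kg
  silica sand: 1001 kg
Total batch = 2092 kg; LOI loss = 91.60 kg

All arithmetic holds full float precision at each step. Intermediates are rounded off to 4 significant figures as shown; each reported value is rounded a single time. Derived quantities, which include five oxide percentages, ignition loss, the yield, the totals, glass mass, are rebuilt in full precision, as given in problem or answer, using the weight values at 2000 kg of glass.
Target oxide masses per 2000 kg vitreous product:
  SiO2: 61.98% × 2000 = 1240 kg
  Na2O: 2.206% × 2000 = 44.12 kg
  Li2O: 1.415% × 2000 = 28.30 kg
  BaO: 4.234% × 2000 = 84.68 kg
  Al2O3: 30.17% × 2000 = 603.4 kg
Balance tally, oxide-wise, per the reported batch figures, on the stated basis (oxide sums agree with the targets modulo rounding of the values):
  SiO2: 380.4·0.6401 + 1001·0.9950 = 1239 kg (target 1240 kg)
  Na2O: 101.1·0.4364 = 44.12 kg (target 44.12 kg)
  Li2O: 380.4·0.07440 = 28.30 kg (target 28.30 kg)
  BaO: 109.6·0.7727 = 84.69 kg (target 84.68 kg)
  Al2O3: 499.5·0.9960 + 380.4·0.2705 + 1001·0.003000 = 603.4 kg (target 603.4 kg)
Glass-mass sanity pass: total batch − LOI = 2000 kg (the Σ of target masses is 2000 kg; against the stated basis, 2000 kg — rounding explains the deltas).
Adding the batch up: Σ batch = 2092 kg; ignition loss, Σ(batch × LOI) = 91.60 kg; the yield ratio, glass ÷ batch: 95.62%.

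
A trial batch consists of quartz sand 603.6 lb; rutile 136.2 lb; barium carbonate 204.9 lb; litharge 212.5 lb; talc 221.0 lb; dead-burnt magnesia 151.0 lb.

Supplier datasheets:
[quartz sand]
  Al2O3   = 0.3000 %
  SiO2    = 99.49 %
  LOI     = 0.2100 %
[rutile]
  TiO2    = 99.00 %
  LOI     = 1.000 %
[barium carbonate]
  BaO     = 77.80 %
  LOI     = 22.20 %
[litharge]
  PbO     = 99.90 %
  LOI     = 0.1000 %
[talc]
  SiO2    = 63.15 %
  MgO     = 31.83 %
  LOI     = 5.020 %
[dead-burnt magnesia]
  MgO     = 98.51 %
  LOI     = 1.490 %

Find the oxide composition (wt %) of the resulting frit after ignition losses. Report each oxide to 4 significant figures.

The intermediate values appear (rounded to 4 significant figures) in the working; all arithmetic keeps full float precision at each step. Each reported number takes just one rounding; derived quantities are re-derived starting from the weights for 1468 lb of glass in full precision (LOI, the totals, the yield, net glass mass, the six compositions) as given in the problem or answer text.
What the batch supplies per oxide:
  Al2O3: 603.6·0.003000 = 1.811 lb
  SiO2: 603.6·0.9949 + 221.0·0.6315 = 740.1 lb
  PbO: 212.5·0.9990 = 212.3 lb
  BaO: 204.9·0.7780 = 159.4 lb
  MgO: 221.0·0.3183 + 151.0·0.9851 = 219.1 lb
  TiO2: 136.2·0.9900 = 134.8 lb
LOI: 603.6·0.002100 + 136.2·0.01000 + 204.9·0.2220 + 212.5·0.001000 + 221.0·0.05020 + 151.0·0.01490 = 61.67 lb
batch − LOI leaves glass = 1529 − 61.67 = 1468 lb (= the summed oxide contributions)
oxide / glass × 100 gives the wt %

Glass mass = 1468 lb (batch 1529 − LOI 61.67).
Composition: Al2O3 0.1234%, SiO2 50.43%, PbO 14.47%, BaO 10.86%, MgO 14.93%, TiO2 9.188%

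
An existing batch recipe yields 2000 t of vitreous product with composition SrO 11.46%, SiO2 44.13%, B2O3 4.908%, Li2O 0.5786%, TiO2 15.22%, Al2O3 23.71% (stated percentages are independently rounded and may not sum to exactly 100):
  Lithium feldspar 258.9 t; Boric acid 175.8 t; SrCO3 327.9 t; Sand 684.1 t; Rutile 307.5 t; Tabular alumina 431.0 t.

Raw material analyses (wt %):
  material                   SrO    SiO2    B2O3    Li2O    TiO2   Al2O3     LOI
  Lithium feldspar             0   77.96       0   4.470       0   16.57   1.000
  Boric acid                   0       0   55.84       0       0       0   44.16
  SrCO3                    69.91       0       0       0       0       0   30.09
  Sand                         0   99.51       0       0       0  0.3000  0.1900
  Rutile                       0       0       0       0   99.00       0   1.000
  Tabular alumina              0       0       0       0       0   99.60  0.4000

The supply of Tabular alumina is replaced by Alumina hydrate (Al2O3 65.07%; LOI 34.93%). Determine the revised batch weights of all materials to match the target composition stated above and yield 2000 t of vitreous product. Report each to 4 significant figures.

Intermediates are shown rounded to four significant digits. The whole derivation runs at full float precision at each step. A single rounding produces every reported number — derived quantities (glass mass, LOI, totals, six oxide percentages, yield) are re-derived in full float precision using the weight values at 2000 t of glass, exactly as printed in the problem or the answer.
Per-oxide target masses for 2000 t vitreous product:
  SrO: 11.46% × 2000 = 229.2 t
  SiO2: 44.13% × 2000 = 882.6 t
  B2O3: 4.908% × 2000 = 98.16 t
  Li2O: 0.5786% × 2000 = 11.57 t
  TiO2: 15.22% × 2000 = 304.4 t
  Al2O3: 23.71% × 2000 = 474.2 t
A balance pass over the oxides, from the weights as reported, versus the basis set out (delivered sums recover each target up to rounding of the answer):
  SrO: 327.9·0.6991 = 229.2 t (target 229.2 t)
  SiO2: 258.9·0.7796 + 684.1·0.9951 = 882.6 t (target 882.6 t)
  B2O3: 175.8·0.5584 = 98.17 t (target 98.16 t)
  Li2O: 258.9·0.04470 = 11.57 t (target 11.57 t)
  TiO2: 307.5·0.9900 = 304.4 t (target 304.4 t)
  Al2O3: 258.9·0.1657 + 684.1·0.003000 + 659.7·0.6507 = 474.2 t (target 474.2 t)
Glass-mass sanity pass: whole batch net of LOI = 2000 t (targets for the oxides total 2000 t; stated basis 2000 t — differing by rounding only).
Batch grand total — Σ batch = 2414 t; loss to ignition Σ batch·LOI = 413.7 t; glass ÷ batch gives a yield of 82.86%.

Revised batch per 2000 t vitreous product:
  Lithium feldspar: 258.9 t
  Boric acid: 175.8 t
  SrCO3: 327.9 t
  Sand: 684.1 t
  Rutile: 307.5 t
  Alumina hydrate: 659.7 t
Total batch = 2414 t; LOI loss = 413.7 t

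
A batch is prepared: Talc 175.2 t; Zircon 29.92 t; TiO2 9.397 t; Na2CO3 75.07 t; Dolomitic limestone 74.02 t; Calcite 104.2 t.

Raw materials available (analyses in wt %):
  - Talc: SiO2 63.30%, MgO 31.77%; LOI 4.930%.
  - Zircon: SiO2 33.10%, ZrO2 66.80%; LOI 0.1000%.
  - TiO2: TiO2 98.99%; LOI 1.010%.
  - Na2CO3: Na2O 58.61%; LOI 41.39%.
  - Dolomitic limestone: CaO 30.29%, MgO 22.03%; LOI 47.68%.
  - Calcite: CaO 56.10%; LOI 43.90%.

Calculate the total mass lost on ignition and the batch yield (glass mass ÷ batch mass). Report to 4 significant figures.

In-progress results are printed, rounded to 4 significant digits, when written out. All arithmetic holds full float precision in all steps; every reported figure takes a single rounding; all derived quantities (the totals, the six compositions, yield, LOI, net glass mass) are re-derived from the weighed amounts for 346.9 t of glass in full float precision exactly as shown in the question or the answer.
Per-material ignition loss:
  Talc: 175.2 × 0.04930 = 8.637 t
  Zircon: 29.92 × 0.001000 = 0.02992 t
  TiO2: 9.397 × 0.01010 = 0.09491 t
  Na2CO3: 75.07 × 0.4139 = 31.07 t
  Dolomitic limestone: 74.02 × 0.4768 = 35.29 t
  Calcite: 104.2 × 0.4390 = 45.74 t
Total LOI = 120.9 t
Glass = batch − LOI = 467.8 − 120.9 = 346.9 t

LOI loss = 120.9 t; glass = 346.9 t; yield = 74.16%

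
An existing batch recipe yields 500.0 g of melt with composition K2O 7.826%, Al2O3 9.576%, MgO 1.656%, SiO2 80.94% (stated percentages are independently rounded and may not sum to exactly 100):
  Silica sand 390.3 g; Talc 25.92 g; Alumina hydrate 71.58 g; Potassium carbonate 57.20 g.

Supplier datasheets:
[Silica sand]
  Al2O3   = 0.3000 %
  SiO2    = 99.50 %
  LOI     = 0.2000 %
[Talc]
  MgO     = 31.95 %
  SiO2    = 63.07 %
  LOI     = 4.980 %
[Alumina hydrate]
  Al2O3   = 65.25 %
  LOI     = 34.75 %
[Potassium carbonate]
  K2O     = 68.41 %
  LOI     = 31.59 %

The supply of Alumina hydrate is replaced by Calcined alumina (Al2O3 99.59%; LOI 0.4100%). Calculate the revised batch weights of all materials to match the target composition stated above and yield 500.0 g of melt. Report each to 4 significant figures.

Revised batch per 500.0 g melt:
  Silica sand: 390.3 g
  Talc: 25.92 g
  Calcined alumina: 46.90 g
  Potassium carbonate: 57.20 g
Total batch = 520.3 g; LOI loss = 20.33 g

The working math holds full precision all the way through. Values along the way are shown (rounded to four significant digits) in the working — every reported result carries a single rounding; all derived quantities are rebuilt in full precision (yield, totals, the four compositions, LOI, glass mass) starting from the weights for 500.0 g of glass, as written in either problem or answer.
Oxide mass targets, per 500.0 g melt:
  K2O: 7.826% × 500.0 = 39.13 g
  Al2O3: 9.576% × 500.0 = 47.88 g
  MgO: 1.656% × 500.0 = 8.280 g
  SiO2: 80.94% × 500.0 = 404.7 g
Checking each oxide sum per the reported batch figures, for the quoted basis mass (oxide sums agree with the targets net of answer rounding effects):
  K2O: 57.20·0.6841 = 39.13 g (target 39.13 g)
  Al2O3: 390.3·0.003000 + 46.90·0.9959 = 47.88 g (target 47.88 g)
  MgO: 25.92·0.3195 = 8.281 g (target 8.280 g)
  SiO2: 390.3·0.9950 + 25.92·0.6307 = 404.7 g (target 404.7 g)
Consistency of the glass mass: the batch minus its LOI: 500.0 g (per-oxide target masses sum to 500.0 g; against the stated basis, 500.0 g — gaps are rounding artifacts).
Batch grand total — Σ batch = 520.3 g; Σ batch·LOI gives LOI loss = 20.33 g; yield = glass ÷ total batch = 96.09%.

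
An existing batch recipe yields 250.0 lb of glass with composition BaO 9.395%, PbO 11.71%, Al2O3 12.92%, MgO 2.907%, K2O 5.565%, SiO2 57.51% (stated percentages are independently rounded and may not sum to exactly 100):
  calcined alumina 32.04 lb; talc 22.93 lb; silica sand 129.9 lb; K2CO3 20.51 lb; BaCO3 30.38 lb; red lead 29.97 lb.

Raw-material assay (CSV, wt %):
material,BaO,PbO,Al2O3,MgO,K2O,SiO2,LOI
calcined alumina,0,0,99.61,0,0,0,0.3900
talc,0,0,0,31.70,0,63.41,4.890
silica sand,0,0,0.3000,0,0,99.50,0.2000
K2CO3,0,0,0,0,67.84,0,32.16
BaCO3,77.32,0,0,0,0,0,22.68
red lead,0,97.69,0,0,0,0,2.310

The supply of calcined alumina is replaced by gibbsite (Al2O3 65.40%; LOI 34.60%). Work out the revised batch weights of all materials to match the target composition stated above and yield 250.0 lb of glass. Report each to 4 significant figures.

Revised batch per 250.0 lb glass:
  gibbsite: 48.79 lb
  talc: 22.93 lb
  silica sand: 129.9 lb
  K2CO3: 20.51 lb
  BaCO3: 30.38 lb
  red lead: 29.97 lb
Total batch = 282.5 lb; LOI loss = 32.44 lb

Working values are printed rounded to 4 significant figures on the page — the working math carries exact precision from start to finish. Each reported value is rounded once only. The derived quantities, which include the six compositions, glass mass, totals, ignition loss, yield, are re-derived in full float precision, as quoted within the question or the answer, from the weighed amounts for 250.0 lb of glass.
Oxide mass targets, per 250.0 lb glass:
  BaO: 9.395% × 250.0 = 23.49 lb
  PbO: 11.71% × 250.0 = 29.28 lb
  Al2O3: 12.92% × 250.0 = 32.30 lb
  MgO: 2.907% × 250.0 = 7.268 lb
  K2O: 5.565% × 250.0 = 13.91 lb
  SiO2: 57.51% × 250.0 = 143.8 lb
Sums-versus-targets review with the batch weights as given, against the basis in use (sums match the target masses given rounding of the digits):
  BaO: 30.38·0.7732 = 23.49 lb (target 23.49 lb)
  PbO: 29.97·0.9769 = 29.28 lb (target 29.28 lb)
  Al2O3: 48.79·0.6540 + 129.9·0.003000 = 32.30 lb (target 32.30 lb)
  MgO: 22.93·0.3170 = 7.269 lb (target 7.268 lb)
  K2O: 20.51·0.6784 = 13.91 lb (target 13.91 lb)
  SiO2: 22.93·0.6341 + 129.9·0.9950 = 143.8 lb (target 143.8 lb)
Consistency of the glass mass: total batch − LOI = 250.0 lb (per-oxide target masses sum to 250.0 lb; with the basis standing at 250.0 lb — any gap is answer rounding).
Whole-batch sum: Σ batch = 282.5 lb; the LOI term Σ batch·LOI equals 32.44 lb; glass ÷ batch gives a yield of 88.52%.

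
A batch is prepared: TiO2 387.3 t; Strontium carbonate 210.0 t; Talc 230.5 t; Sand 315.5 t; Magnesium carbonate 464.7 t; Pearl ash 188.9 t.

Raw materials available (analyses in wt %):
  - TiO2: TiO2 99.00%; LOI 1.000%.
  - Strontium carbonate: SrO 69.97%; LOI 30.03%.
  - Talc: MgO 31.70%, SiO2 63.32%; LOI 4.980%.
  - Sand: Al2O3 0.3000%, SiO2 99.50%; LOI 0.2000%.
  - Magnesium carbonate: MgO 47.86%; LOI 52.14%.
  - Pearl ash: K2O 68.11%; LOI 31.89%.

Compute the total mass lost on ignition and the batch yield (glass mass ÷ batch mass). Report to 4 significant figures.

LOI loss = 381.6 t; glass = 1415 t; yield = 78.76%

The intermediate values are printed rounded to 4 significant figures in the printout. The whole derivation maintains full precision throughout. Exactly one rounding lands on each reported result; the derived quantities, including totals, ignition loss, net glass mass, the yield, six oxide percentages, are recomputed using the weight values at 1415 t of glass at full float precision, exactly as shown in either problem or answer.
Material-by-material LOI:
  TiO2: 387.3 × 0.01000 = 3.873 t
  Strontium carbonate: 210.0 × 0.3003 = 63.06 t
  Talc: 230.5 × 0.04980 = 11.48 t
  Sand: 315.5 × 0.002000 = 0.6310 t
  Magnesium carbonate: 464.7 × 0.5214 = 242.3 t
  Pearl ash: 188.9 × 0.3189 = 60.24 t
Total LOI = 381.6 t
Glass = batch − LOI = 1797 − 381.6 = 1415 t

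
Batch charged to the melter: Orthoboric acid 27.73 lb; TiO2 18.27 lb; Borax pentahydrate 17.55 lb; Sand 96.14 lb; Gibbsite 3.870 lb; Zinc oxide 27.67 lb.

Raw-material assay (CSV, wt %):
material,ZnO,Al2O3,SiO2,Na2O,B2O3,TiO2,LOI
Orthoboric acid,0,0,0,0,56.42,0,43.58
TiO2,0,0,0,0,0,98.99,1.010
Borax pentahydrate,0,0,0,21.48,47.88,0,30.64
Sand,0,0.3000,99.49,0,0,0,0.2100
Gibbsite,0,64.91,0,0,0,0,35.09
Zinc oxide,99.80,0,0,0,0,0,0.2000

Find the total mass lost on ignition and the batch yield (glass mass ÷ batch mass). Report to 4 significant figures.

Working values are shown, with 4-significant-figure rounding, when written out. All arithmetic maintains full precision at every stage. A single rounding finalizes every reported figure — derived quantities, which include the totals, yield, the six compositions, LOI, net glass mass, are rebuilt in full float precision, as written in question or answer, from the weighed amounts for 172.0 lb of glass.
Each material's LOI contribution:
  Orthoboric acid: 27.73 × 0.4358 = 12.08 lb
  TiO2: 18.27 × 0.01010 = 0.1845 lb
  Borax pentahydrate: 17.55 × 0.3064 = 5.377 lb
  Sand: 96.14 × 0.002100 = 0.2019 lb
  Gibbsite: 3.870 × 0.3509 = 1.358 lb
  Zinc oxide: 27.67 × 0.002000 = 0.05534 lb
Total LOI = 19.26 lb
Glass = batch − LOI = 191.2 − 19.26 = 172.0 lb

LOI loss = 19.26 lb; glass = 172.0 lb; yield = 89.93%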